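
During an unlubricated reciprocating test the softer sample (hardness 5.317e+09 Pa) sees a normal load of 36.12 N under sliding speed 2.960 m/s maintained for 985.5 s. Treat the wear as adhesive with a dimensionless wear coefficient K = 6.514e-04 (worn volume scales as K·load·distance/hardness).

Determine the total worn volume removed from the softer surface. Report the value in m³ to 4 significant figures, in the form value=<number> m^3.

Intermediate values are shown rounded; the algebra carries full precision; one last rounding, at 4 significant digits.
Distance L = v·t = 2.960 m/s × 985.5 s = 2917 m.
Expressed in SI base units: W = 36.12 N, H = 5.317e+09 Pa, K = 6.514e-04.
Worn volume V = K·W·L/H = 6.514e-04 · 36.12 · 2917 / 5.317e+09 = 1.291e-08 m³.

value=1.291e-08 m^3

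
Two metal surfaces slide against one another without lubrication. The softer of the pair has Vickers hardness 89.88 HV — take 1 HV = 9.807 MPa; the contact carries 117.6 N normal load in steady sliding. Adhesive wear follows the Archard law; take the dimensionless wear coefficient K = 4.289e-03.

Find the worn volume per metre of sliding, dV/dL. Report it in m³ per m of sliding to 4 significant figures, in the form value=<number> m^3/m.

Intermediates are displayed rounded; all working math carries full float precision — rounded once at the end: four significant digits.
Convert: Hardness H = 89.88 HV × 9.807 MPa/HV = 881.5 MPa = 8.815e+08 Pa.
In SI base units: W = 117.6 N, H = 8.815e+08 Pa, K = 4.289e-03.
Rate of wear dV/dL = K·W/H (no L dependence): 4.289e-03 · 117.6 / 8.815e+08 = 5.722e-10 m³/m.

value=5.722e-10 m^3/m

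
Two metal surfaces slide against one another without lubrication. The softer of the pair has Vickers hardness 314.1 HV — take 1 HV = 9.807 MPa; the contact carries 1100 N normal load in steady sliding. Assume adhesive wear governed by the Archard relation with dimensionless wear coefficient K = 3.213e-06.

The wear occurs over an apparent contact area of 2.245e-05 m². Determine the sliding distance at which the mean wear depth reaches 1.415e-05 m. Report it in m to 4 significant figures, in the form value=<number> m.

The intermediates appear rounded, and every step holds full precision. Rounded once at the end to four significant figures.
Convert: Hardness H = 314.1 HV × 9.807 MPa/HV = 3080 MPa = 3.080e+09 Pa.
Restated in SI base units: W = 1100 N, H = 3.080e+09 Pa, K = 3.213e-06.
Allowed volume V_lim = h_lim·A = 1.415e-05 · 2.245e-05 = 3.177e-10 m³.
Thus life L = V_lim·H/(K·W) = 3.177e-10 · 3.080e+09 / (3.213e-06 · 1100) = 276.9 m.

value=276.9 m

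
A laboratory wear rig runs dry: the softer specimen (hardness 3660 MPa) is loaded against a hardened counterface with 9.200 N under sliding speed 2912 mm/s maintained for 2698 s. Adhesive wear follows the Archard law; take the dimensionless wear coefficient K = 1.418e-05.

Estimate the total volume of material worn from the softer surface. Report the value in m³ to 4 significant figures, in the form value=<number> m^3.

Intermediate values are displayed rounded, and all arithmetic carries exact precision. Rounded once at the end to 4 significant figures.
Convert: Sliding speed v = 2912 mm/s = 2.912 m/s. The distance L = v·t = 2.912 m/s × 2698 s = 7857 m.
Convert: Hardness H = 3660 MPa = 3.660e+09 Pa.
Expressed in SI base units: W = 9.200 N, H = 3.660e+09 Pa, K = 1.418e-05.
Worn volume V = K·W·L/H = 1.418e-05 · 9.200 · 7857 / 3.660e+09 = 2.800e-10 m³.

value=2.800e-10 m^3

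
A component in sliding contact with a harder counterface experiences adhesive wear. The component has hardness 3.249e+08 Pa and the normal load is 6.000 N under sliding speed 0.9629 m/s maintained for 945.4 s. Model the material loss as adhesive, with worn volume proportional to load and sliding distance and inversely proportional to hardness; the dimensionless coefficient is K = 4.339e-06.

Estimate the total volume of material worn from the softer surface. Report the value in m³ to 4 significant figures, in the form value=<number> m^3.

All working math carries exact precision. Displayed values are rounded; one last rounding, at 4 significant digits.
Convert: The distance L = v·t = 0.9629 m/s × 945.4 s = 910.3 m.
Collected in SI base units: W = 6.000 N, H = 3.249e+08 Pa, K = 4.339e-06.
Archard relation: V = K·W·L/H = 4.339e-06 · 6.000 · 910.3 / 3.249e+08 = 7.294e-11 m³.

value=7.294e-11 m^3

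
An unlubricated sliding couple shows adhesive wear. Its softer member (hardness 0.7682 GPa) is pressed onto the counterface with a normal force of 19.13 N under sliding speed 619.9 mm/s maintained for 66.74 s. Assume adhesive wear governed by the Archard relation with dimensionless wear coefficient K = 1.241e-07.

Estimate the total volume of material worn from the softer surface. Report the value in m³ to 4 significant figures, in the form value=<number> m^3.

The computation holds full precision. Intermediate values appear rounded; rounded just once to four significant figures.
Sliding speed v = 619.9 mm/s = 0.6199 m/s. Sliding distance L = v·t = 0.6199 m/s × 66.74 s = 41.37 m.
Hardness H = 0.7682 GPa = 7.682e+08 Pa.
As SI base values: W = 19.13 N, H = 7.682e+08 Pa, K = 1.241e-07.
Archard relation: V = K·W·L/H = 1.241e-07 · 19.13 · 41.37 / 7.682e+08 = 1.279e-13 m³.

value=1.279e-13 m^3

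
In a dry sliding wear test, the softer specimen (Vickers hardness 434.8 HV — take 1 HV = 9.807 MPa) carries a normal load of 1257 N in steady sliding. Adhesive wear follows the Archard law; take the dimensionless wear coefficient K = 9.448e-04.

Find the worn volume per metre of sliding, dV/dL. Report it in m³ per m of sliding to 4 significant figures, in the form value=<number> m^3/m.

value=2.785e-10 m^3/m

Displayed values are rounded; each operation runs at full float precision — rounded once at the end, at four significant figures.
Hardness H = 434.8 HV × 9.807 MPa/HV = 4264 MPa = 4.264e+09 Pa.
Working in SI base units: W = 1257 N, H = 4.264e+09 Pa, K = 9.448e-04.
Rate of wear dV/dL = K·W/H (independent of L): 9.448e-04 · 1257 / 4.264e+09 = 2.785e-10 m³/m.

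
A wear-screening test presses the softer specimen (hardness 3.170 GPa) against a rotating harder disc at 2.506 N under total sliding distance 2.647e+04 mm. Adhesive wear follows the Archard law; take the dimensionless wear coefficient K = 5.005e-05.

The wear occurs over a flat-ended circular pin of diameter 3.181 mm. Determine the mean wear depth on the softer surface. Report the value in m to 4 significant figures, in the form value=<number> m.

Every step maintains exact precision. The intermediates are shown rounded, and one last rounding, at 4 significant digits.
Total distance L = 2.647e+04 mm = 26.47 m.
Hardness H = 3.170 GPa = 3.170e+09 Pa.
Pin diameter d = 3.181 mm = 0.003181 m. Contact area A = π·d²/4 = π·(0.003181 m)²/4 = 7.947e-06 m².
In SI base units: W = 2.506 N, H = 3.170e+09 Pa, K = 5.005e-05.
The Archard volume V = K·W·L/H = 5.005e-05 · 2.506 · 26.47 / 3.170e+09 = 1.047e-12 m³.
Average depth h = V/A = 1.047e-12 / 7.947e-06 = 1.318e-07 m.

value=1.318e-07 m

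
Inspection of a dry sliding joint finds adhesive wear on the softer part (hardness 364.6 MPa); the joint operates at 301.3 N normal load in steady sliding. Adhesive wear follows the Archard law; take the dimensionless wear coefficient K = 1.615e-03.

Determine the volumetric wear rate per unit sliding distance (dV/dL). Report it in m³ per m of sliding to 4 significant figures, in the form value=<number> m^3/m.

Shown intermediates are rounded, and all arithmetic runs at exact precision, and one last rounding, at four significant figures.
Convert: Hardness H = 364.6 MPa = 3.646e+08 Pa.
In SI base units: W = 301.3 N, H = 3.646e+08 Pa, K = 1.615e-03.
The wear rate dV/dL = K·W/H, per unit distance: 1.615e-03 · 301.3 / 3.646e+08 = 1.335e-09 m³/m.

value=1.335e-09 m^3/m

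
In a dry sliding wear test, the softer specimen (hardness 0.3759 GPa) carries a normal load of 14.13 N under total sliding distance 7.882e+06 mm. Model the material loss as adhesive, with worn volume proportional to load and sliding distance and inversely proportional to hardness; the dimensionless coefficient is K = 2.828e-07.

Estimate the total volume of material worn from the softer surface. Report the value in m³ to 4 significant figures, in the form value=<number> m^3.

value=8.379e-11 m^3

The algebra keeps full float precision, and the intermediates are displayed rounded; a single final rounding to 4 significant digits.
Distance L = 7.882e+06 mm = 7882 m.
Hardness H = 0.3759 GPa = 3.759e+08 Pa.
SI base units throughout: W = 14.13 N, H = 3.759e+08 Pa, K = 2.828e-07.
Worn volume V = K·W·L/H = 2.828e-07 · 14.13 · 7882 / 3.759e+08 = 8.379e-11 m³.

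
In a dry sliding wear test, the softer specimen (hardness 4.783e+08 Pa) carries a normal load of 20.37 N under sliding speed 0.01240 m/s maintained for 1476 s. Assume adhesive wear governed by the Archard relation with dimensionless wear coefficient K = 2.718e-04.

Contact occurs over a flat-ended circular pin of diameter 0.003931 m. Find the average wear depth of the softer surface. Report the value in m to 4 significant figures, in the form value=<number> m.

Intermediates are printed rounded; every step carries full precision; rounded once at the end to 4 significant figures.
Path length L = v·t = 0.01240 m/s × 1476 s = 18.30 m.
Contact area A = π·d²/4 = π·(0.003931 m)²/4 = 1.214e-05 m².
SI base units throughout: W = 20.37 N, H = 4.783e+08 Pa, K = 2.718e-04.
The Archard volume V = K·W·L/H = 2.718e-04 · 20.37 · 18.30 / 4.783e+08 = 2.119e-10 m³.
Mean depth h = V/A = 2.119e-10 / 1.214e-05 = 1.746e-05 m.

value=1.746e-05 m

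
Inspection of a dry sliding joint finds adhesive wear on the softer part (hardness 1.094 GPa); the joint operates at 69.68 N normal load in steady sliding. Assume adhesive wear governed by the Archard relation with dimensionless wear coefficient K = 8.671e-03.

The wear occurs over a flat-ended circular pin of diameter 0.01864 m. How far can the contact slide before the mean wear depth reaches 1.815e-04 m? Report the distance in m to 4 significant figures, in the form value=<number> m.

value=89.68 m

Each operation runs at exact precision — intermediate values are shown rounded. Rounded once at the end, at 4 significant digits.
Convert: Hardness H = 1.094 GPa = 1.094e+09 Pa.
Convert: Contact area A = π·d²/4 = π·(0.01864 m)²/4 = 2.729e-04 m².
SI base units throughout: W = 69.68 N, H = 1.094e+09 Pa, K = 8.671e-03.
Permissible volume V_lim = h_lim·A = 1.815e-04 · 2.729e-04 = 4.953e-08 m³.
Life L = V_lim·H/(K·W) = 4.953e-08 · 1.094e+09 / (8.671e-03 · 69.68) = 89.68 m.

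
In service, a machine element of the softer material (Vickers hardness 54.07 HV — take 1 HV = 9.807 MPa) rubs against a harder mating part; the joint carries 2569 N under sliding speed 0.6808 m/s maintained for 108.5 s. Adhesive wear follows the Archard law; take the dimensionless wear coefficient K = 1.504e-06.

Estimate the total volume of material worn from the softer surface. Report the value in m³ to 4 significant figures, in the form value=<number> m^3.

Shown intermediates are rounded, and every step keeps full precision; a lone final rounding to 4 significant figures.
Distance covered L = v·t = 0.6808 m/s × 108.5 s = 73.87 m.
Hardness H = 54.07 HV × 9.807 MPa/HV = 530.3 MPa = 5.303e+08 Pa.
Expressed in SI base units: W = 2569 N, H = 5.303e+08 Pa, K = 1.504e-06.
Archard relation: V = K·W·L/H = 1.504e-06 · 2569 · 73.87 / 5.303e+08 = 5.382e-10 m³.

value=5.382e-10 m^3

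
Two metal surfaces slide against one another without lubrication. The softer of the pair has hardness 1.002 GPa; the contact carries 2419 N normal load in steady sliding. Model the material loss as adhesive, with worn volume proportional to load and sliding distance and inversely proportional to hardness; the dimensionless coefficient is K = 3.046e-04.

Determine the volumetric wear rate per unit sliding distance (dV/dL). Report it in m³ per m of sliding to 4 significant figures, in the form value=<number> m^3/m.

value=7.354e-10 m^3/m

All working math holds full precision, and intermediate values are displayed rounded, and rounded once at the end to four significant figures.
Convert: Hardness H = 1.002 GPa = 1.002e+09 Pa.
Working in SI base units: W = 2419 N, H = 1.002e+09 Pa, K = 3.046e-04.
Sliding wear rate dV/dL = K·W/H, per unit distance: 3.046e-04 · 2419 / 1.002e+09 = 7.354e-10 m³/m.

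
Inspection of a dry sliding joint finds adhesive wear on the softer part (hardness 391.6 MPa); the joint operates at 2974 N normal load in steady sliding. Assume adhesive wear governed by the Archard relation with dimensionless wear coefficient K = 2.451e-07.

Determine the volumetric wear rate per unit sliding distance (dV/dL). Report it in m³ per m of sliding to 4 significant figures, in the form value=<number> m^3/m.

value=1.861e-12 m^3/m

The intermediates are printed rounded; the algebra runs at full float precision, and rounded once at the end to four significant digits.
Convert: Hardness H = 391.6 MPa = 3.916e+08 Pa.
Collected in SI base units: W = 2974 N, H = 3.916e+08 Pa, K = 2.451e-07.
Sliding wear rate dV/dL = K·W/H, per unit distance: 2.451e-07 · 2974 / 3.916e+08 = 1.861e-12 m³/m.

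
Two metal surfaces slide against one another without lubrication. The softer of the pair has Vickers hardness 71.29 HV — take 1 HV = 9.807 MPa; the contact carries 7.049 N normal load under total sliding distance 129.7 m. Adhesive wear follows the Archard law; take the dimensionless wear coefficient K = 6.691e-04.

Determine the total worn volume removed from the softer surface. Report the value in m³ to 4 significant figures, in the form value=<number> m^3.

Intermediate values are displayed rounded — the algebra keeps full precision. Rounded once at the end: 4 significant figures.
Hardness H = 71.29 HV × 9.807 MPa/HV = 699.1 MPa = 6.991e+08 Pa.
In SI base units: W = 7.049 N, H = 6.991e+08 Pa, K = 6.691e-04.
Worn volume V = K·W·L/H = 6.691e-04 · 7.049 · 129.7 / 6.991e+08 = 8.750e-10 m³.

value=8.750e-10 m^3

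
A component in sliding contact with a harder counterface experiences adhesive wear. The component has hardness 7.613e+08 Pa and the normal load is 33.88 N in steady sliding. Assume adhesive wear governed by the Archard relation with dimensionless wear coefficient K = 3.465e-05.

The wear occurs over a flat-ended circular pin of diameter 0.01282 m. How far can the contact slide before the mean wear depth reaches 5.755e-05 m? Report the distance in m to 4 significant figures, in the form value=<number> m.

All arithmetic runs at exact precision. Shown intermediates are rounded. Rounded once at the end, at four significant figures.
Contact area A = π·d²/4 = π·(0.01282 m)²/4 = 1.291e-04 m².
SI base units throughout: W = 33.88 N, H = 7.613e+08 Pa, K = 3.465e-05.
Permissible volume V_lim = h_lim·A = 5.755e-05 · 1.291e-04 = 7.429e-09 m³.
Thus life L = V_lim·H/(K·W) = 7.429e-09 · 7.613e+08 / (3.465e-05 · 33.88) = 4817 m.

value=4817 m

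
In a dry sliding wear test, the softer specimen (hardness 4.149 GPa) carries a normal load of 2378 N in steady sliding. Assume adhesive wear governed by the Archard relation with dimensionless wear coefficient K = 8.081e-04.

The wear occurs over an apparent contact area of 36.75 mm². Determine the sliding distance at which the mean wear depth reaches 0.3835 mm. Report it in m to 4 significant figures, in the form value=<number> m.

value=30.43 m

Intermediates appear rounded, and all working math holds full precision, and a lone final rounding: 4 significant figures.
Convert: Hardness H = 4.149 GPa = 4.149e+09 Pa.
Convert: Contact area A = 36.75 mm² = 3.675e-05 m².
Convert: Depth limit h_lim = 0.3835 mm = 3.835e-04 m.
In SI base units, W = 2378 N, H = 4.149e+09 Pa, K = 8.081e-04.
At the depth limit, V_lim = h_lim·A = 3.835e-04 · 3.675e-05 = 1.409e-08 m³.
Thus life L = V_lim·H/(K·W) = 1.409e-08 · 4.149e+09 / (8.081e-04 · 2378) = 30.43 m.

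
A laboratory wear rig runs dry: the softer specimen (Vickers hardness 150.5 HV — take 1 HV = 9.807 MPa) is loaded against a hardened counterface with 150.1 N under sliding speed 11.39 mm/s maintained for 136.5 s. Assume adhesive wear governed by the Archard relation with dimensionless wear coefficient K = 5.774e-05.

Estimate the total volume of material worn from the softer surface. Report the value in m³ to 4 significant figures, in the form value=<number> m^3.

value=9.129e-12 m^3

The algebra keeps exact precision; the intermediates appear rounded; rounded just once to 4 significant digits.
Convert: Sliding speed v = 11.39 mm/s = 0.01139 m/s. Total distance L = v·t = 0.01139 m/s × 136.5 s = 1.555 m.
Convert: Hardness H = 150.5 HV × 9.807 MPa/HV = 1476 MPa = 1.476e+09 Pa.
In SI base units, W = 150.1 N, H = 1.476e+09 Pa, K = 5.774e-05.
Worn volume V = K·W·L/H = 5.774e-05 · 150.1 · 1.555 / 1.476e+09 = 9.129e-12 m³.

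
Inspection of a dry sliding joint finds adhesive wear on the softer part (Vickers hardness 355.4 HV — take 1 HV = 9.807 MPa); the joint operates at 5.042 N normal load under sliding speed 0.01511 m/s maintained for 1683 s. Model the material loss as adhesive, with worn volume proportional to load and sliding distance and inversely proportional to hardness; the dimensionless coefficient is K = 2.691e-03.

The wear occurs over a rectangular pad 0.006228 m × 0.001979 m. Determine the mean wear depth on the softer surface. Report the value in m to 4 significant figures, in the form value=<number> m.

Quoted intermediates are rounded, and each operation keeps full float precision; one final rounding: 4 significant figures.
Convert: The distance L = v·t = 0.01511 m/s × 1683 s = 25.43 m.
Convert: Hardness H = 355.4 HV × 9.807 MPa/HV = 3485 MPa = 3.485e+09 Pa.
Convert: Contact area A = 0.006228 m × 0.001979 m = 1.233e-05 m².
Expressed in SI base units: W = 5.042 N, H = 3.485e+09 Pa, K = 2.691e-03.
By Archard's law, V = K·W·L/H = 2.691e-03 · 5.042 · 25.43 / 3.485e+09 = 9.899e-11 m³.
Average depth h = V/A = 9.899e-11 / 1.233e-05 = 8.032e-06 m.

value=8.032e-06 m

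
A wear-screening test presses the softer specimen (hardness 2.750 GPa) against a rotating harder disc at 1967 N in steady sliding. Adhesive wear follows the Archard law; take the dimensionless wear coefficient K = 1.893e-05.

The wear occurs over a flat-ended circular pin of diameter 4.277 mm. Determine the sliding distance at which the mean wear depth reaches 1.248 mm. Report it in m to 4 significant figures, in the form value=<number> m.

Shown intermediates are rounded. Each operation keeps full float precision. Rounded once at the end: 4 significant digits.
Convert: Hardness H = 2.750 GPa = 2.750e+09 Pa.
Convert: Pin diameter d = 4.277 mm = 0.004277 m. Contact area A = π·d²/4 = π·(0.004277 m)²/4 = 1.437e-05 m².
Convert: Depth limit h_lim = 1.248 mm = 0.001248 m.
Restated in SI base units: W = 1967 N, H = 2.750e+09 Pa, K = 1.893e-05.
Limit volume V_lim = h_lim·A = 0.001248 · 1.437e-05 = 1.793e-08 m³.
So the life L = V_lim·H/(K·W) = 1.793e-08 · 2.750e+09 / (1.893e-05 · 1967) = 1324 m.

value=1324 m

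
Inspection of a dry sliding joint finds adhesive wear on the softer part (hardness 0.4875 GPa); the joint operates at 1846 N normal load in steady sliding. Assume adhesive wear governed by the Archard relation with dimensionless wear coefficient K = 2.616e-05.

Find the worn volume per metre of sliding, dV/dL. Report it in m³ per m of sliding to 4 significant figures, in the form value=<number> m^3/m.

The algebra carries full float precision, and intermediates are shown rounded; one final rounding: four significant digits.
Hardness H = 0.4875 GPa = 4.875e+08 Pa.
In SI base units: W = 1846 N, H = 4.875e+08 Pa, K = 2.616e-05.
Sliding wear rate dV/dL = K·W/H, so: 2.616e-05 · 1846 / 4.875e+08 = 9.906e-11 m³/m.

value=9.906e-11 m^3/m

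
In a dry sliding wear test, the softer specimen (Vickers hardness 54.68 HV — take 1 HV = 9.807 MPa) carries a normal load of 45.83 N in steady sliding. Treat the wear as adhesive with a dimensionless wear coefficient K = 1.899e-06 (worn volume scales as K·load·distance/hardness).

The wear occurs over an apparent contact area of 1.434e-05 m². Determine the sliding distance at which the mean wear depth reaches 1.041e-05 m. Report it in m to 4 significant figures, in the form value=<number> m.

value=919.8 m

Intermediates are printed rounded, and the algebra keeps full precision, and a lone final rounding: four significant digits.
Convert: Hardness H = 54.68 HV × 9.807 MPa/HV = 536.2 MPa = 5.362e+08 Pa.
In SI base units: W = 45.83 N, H = 5.362e+08 Pa, K = 1.899e-06.
At the depth limit, V_lim = h_lim·A = 1.041e-05 · 1.434e-05 = 1.493e-10 m³.
Sliding life L = V_lim·H/(K·W) = 1.493e-10 · 5.362e+08 / (1.899e-06 · 45.83) = 919.8 m.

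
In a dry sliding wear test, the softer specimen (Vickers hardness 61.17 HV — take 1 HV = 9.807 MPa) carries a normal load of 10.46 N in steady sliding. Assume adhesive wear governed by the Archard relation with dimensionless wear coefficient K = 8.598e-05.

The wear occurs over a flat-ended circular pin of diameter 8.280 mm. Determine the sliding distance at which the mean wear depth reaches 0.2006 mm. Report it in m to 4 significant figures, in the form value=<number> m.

All working math keeps exact precision. Intermediate values are displayed rounded, and a single final rounding, at four significant figures.
Convert: Hardness H = 61.17 HV × 9.807 MPa/HV = 599.9 MPa = 5.999e+08 Pa.
Convert: Pin diameter d = 8.280 mm = 0.008280 m. Contact area A = π·d²/4 = π·(0.008280 m)²/4 = 5.385e-05 m².
Convert: Depth limit h_lim = 0.2006 mm = 2.006e-04 m.
Working in SI base units: W = 10.46 N, H = 5.999e+08 Pa, K = 8.598e-05.
Limit volume V_lim = h_lim·A = 2.006e-04 · 5.385e-05 = 1.080e-08 m³.
Thus life L = V_lim·H/(K·W) = 1.080e-08 · 5.999e+08 / (8.598e-05 · 10.46) = 7205 m.

value=7205 m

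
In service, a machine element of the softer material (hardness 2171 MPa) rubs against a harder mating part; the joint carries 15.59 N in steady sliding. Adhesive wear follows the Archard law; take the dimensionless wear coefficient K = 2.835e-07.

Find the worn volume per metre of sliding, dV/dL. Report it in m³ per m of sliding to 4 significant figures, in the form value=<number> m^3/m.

Intermediate values appear rounded, and the algebra carries exact precision — a single final rounding, at 4 significant figures.
Convert: Hardness H = 2171 MPa = 2.171e+09 Pa.
In SI base units: W = 15.59 N, H = 2.171e+09 Pa, K = 2.835e-07.
The wear rate dV/dL = K·W/H, per unit distance: 2.835e-07 · 15.59 / 2.171e+09 = 2.036e-15 m³/m.

value=2.036e-15 m^3/m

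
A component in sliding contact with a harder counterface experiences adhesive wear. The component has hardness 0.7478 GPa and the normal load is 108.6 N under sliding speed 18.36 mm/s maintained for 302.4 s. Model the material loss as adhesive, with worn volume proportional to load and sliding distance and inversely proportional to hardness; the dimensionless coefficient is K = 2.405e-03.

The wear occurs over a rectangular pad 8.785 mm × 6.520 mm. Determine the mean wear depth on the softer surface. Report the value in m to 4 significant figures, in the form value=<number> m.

All working math runs at full float precision, and printed values are rounded. Rounded once at the end, at 4 significant digits.
Convert: Sliding speed v = 18.36 mm/s = 0.01836 m/s. Distance covered L = v·t = 0.01836 m/s × 302.4 s = 5.552 m.
Convert: Hardness H = 0.7478 GPa = 7.478e+08 Pa.
Convert: Pad sides 8.785 mm × 6.520 mm = 0.008785 m × 0.006520 m. Contact area A = 0.008785 m × 0.006520 m = 5.728e-05 m².
In SI base units, W = 108.6 N, H = 7.478e+08 Pa, K = 2.405e-03.
The Archard volume V = K·W·L/H = 2.405e-03 · 108.6 · 5.552 / 7.478e+08 = 1.939e-09 m³.
Mean depth h = V/A = 1.939e-09 / 5.728e-05 = 3.386e-05 m.

value=3.386e-05 m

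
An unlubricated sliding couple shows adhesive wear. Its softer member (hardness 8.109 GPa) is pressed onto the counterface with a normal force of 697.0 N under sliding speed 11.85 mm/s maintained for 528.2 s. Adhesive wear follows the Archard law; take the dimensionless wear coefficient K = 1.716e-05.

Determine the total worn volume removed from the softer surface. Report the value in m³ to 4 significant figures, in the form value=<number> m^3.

value=9.232e-12 m^3

The intermediates are displayed rounded. The algebra runs at full precision. Rounded just once to four significant figures.
Sliding speed v = 11.85 mm/s = 0.01185 m/s. Total distance L = v·t = 0.01185 m/s × 528.2 s = 6.259 m.
Hardness H = 8.109 GPa = 8.109e+09 Pa.
In SI base units, W = 697.0 N, H = 8.109e+09 Pa, K = 1.716e-05.
Wear volume V = K·W·L/H = 1.716e-05 · 697.0 · 6.259 / 8.109e+09 = 9.232e-12 m³.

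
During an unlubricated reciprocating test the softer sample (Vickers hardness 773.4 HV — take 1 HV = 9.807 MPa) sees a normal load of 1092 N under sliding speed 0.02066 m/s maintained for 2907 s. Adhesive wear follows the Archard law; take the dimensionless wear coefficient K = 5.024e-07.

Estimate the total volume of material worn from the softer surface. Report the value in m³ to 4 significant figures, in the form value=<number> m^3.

Shown intermediates are rounded — each operation carries full float precision. Rounded once at the end: 4 significant digits.
Convert: Distance L = v·t = 0.02066 m/s × 2907 s = 60.06 m.
Convert: Hardness H = 773.4 HV × 9.807 MPa/HV = 7585 MPa = 7.585e+09 Pa.
SI base units throughout: W = 1092 N, H = 7.585e+09 Pa, K = 5.024e-07.
The Archard volume V = K·W·L/H = 5.024e-07 · 1092 · 60.06 / 7.585e+09 = 4.344e-12 m³.

value=4.344e-12 m^3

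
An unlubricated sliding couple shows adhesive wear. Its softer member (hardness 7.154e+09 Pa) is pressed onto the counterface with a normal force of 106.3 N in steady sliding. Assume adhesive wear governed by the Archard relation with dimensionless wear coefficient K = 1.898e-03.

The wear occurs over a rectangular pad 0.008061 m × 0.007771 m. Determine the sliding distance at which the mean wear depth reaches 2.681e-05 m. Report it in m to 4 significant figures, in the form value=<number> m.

value=59.55 m

Intermediates are printed rounded, and every step maintains full float precision — a single final rounding, at 4 significant figures.
Convert: Contact area A = 0.008061 m × 0.007771 m = 6.264e-05 m².
As SI base values: W = 106.3 N, H = 7.154e+09 Pa, K = 1.898e-03.
Permissible volume V_lim = h_lim·A = 2.681e-05 · 6.264e-05 = 1.679e-09 m³.
Thus life L = V_lim·H/(K·W) = 1.679e-09 · 7.154e+09 / (1.898e-03 · 106.3) = 59.55 m.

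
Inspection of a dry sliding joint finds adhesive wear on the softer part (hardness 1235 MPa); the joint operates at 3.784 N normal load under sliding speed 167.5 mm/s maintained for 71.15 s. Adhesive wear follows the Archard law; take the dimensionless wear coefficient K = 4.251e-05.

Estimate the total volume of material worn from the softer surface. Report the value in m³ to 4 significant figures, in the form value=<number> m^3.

value=1.552e-12 m^3

Printed values are rounded; all working math carries exact precision. Rounded just once: four significant digits.
Sliding speed v = 167.5 mm/s = 0.1675 m/s. Distance covered L = v·t = 0.1675 m/s × 71.15 s = 11.92 m.
Hardness H = 1235 MPa = 1.235e+09 Pa.
In SI base units, W = 3.784 N, H = 1.235e+09 Pa, K = 4.251e-05.
Worn volume V = K·W·L/H = 4.251e-05 · 3.784 · 11.92 / 1.235e+09 = 1.552e-12 m³.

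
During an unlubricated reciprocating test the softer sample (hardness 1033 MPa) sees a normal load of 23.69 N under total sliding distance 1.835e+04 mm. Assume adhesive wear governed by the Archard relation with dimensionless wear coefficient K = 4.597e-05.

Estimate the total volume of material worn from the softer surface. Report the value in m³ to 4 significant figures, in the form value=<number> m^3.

value=1.935e-11 m^3

Printed values are rounded — each operation runs at full float precision, and one last rounding: four significant figures.
Total distance L = 1.835e+04 mm = 18.35 m.
Hardness H = 1033 MPa = 1.033e+09 Pa.
SI base units throughout: W = 23.69 N, H = 1.033e+09 Pa, K = 4.597e-05.
Archard relation: V = K·W·L/H = 4.597e-05 · 23.69 · 18.35 / 1.033e+09 = 1.935e-11 m³.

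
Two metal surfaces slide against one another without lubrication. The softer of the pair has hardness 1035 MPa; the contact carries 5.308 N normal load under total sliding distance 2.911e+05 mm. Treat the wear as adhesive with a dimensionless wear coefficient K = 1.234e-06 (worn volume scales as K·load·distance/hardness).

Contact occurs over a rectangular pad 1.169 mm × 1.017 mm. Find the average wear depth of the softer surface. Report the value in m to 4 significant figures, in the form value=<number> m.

Intermediates are shown rounded. The computation carries exact precision; rounded just once, at 4 significant figures.
Convert: Total distance L = 2.911e+05 mm = 291.1 m.
Convert: Hardness H = 1035 MPa = 1.035e+09 Pa.
Convert: Pad sides 1.169 mm × 1.017 mm = 0.001169 m × 0.001017 m. Contact area A = 0.001169 m × 0.001017 m = 1.189e-06 m².
Restated in SI base units: W = 5.308 N, H = 1.035e+09 Pa, K = 1.234e-06.
Archard volume V = K·W·L/H = 1.234e-06 · 5.308 · 291.1 / 1.035e+09 = 1.842e-12 m³.
Depth h = V/A = 1.842e-12 / 1.189e-06 = 1.550e-06 m.

value=1.550e-06 m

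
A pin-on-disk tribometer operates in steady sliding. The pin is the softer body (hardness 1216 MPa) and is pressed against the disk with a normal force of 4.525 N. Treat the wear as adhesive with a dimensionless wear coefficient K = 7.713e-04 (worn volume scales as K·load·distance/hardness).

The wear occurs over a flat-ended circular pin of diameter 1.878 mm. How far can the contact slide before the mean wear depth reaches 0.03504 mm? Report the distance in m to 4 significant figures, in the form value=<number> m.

All working math keeps exact precision; intermediates are printed rounded, and a lone final rounding: four significant figures.
Hardness H = 1216 MPa = 1.216e+09 Pa.
Pin diameter d = 1.878 mm = 0.001878 m. Contact area A = π·d²/4 = π·(0.001878 m)²/4 = 2.770e-06 m².
Depth limit h_lim = 0.03504 mm = 3.504e-05 m.
Collected in SI base units: W = 4.525 N, H = 1.216e+09 Pa, K = 7.713e-04.
At the depth limit, V_lim = h_lim·A = 3.504e-05 · 2.770e-06 = 9.706e-11 m³.
Sliding life L = V_lim·H/(K·W) = 9.706e-11 · 1.216e+09 / (7.713e-04 · 4.525) = 33.82 m.

value=33.82 m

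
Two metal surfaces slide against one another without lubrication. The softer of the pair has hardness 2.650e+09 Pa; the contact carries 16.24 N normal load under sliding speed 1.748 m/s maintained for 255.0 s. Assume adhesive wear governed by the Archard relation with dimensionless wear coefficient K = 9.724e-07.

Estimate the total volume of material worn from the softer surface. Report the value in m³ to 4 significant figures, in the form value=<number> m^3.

value=2.656e-12 m^3

Intermediates are printed rounded, and all arithmetic keeps full precision, and one last rounding: 4 significant digits.
Distance L = v·t = 1.748 m/s × 255.0 s = 445.7 m.
Restated in SI base units: W = 16.24 N, H = 2.650e+09 Pa, K = 9.724e-07.
Archard relation: V = K·W·L/H = 9.724e-07 · 16.24 · 445.7 / 2.650e+09 = 2.656e-12 m³.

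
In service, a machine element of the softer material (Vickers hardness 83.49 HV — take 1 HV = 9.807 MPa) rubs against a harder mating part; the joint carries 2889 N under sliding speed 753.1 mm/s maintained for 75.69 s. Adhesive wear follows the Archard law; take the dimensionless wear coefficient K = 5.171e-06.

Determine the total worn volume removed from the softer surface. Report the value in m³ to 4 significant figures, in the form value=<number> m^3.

value=1.040e-09 m^3

The computation holds full float precision; intermediate values are shown rounded; rounded once at the end to four significant figures.
Convert: Sliding speed v = 753.1 mm/s = 0.7531 m/s. Distance L = v·t = 0.7531 m/s × 75.69 s = 57.00 m.
Convert: Hardness H = 83.49 HV × 9.807 MPa/HV = 818.8 MPa = 8.188e+08 Pa.
SI base units throughout: W = 2889 N, H = 8.188e+08 Pa, K = 5.171e-06.
Archard volume V = K·W·L/H = 5.171e-06 · 2889 · 57.00 / 8.188e+08 = 1.040e-09 m³.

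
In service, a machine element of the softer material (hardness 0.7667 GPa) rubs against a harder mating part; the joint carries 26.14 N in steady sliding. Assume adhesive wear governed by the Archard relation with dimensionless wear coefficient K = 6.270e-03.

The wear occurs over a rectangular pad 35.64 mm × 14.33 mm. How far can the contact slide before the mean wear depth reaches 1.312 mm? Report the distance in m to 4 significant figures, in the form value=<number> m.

value=3135 m

Every step maintains full float precision; intermediate values appear rounded, and rounded just once, at four significant digits.
Hardness H = 0.7667 GPa = 7.667e+08 Pa.
Pad sides 35.64 mm × 14.33 mm = 0.03564 m × 0.01433 m. Contact area A = 0.03564 m × 0.01433 m = 5.107e-04 m².
Depth limit h_lim = 1.312 mm = 0.001312 m.
SI base units throughout: W = 26.14 N, H = 7.667e+08 Pa, K = 6.270e-03.
Permissible volume V_lim = h_lim·A = 0.001312 · 5.107e-04 = 6.701e-07 m³.
So the life L = V_lim·H/(K·W) = 6.701e-07 · 7.667e+08 / (6.270e-03 · 26.14) = 3135 m.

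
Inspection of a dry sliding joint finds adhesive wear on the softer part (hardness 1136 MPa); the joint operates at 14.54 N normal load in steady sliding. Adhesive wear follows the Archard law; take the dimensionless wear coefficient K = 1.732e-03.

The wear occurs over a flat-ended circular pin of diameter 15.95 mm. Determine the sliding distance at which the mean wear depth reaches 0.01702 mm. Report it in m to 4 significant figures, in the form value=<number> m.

value=153.4 m

Quoted intermediates are rounded — each operation maintains full float precision; a single final rounding to four significant figures.
Hardness H = 1136 MPa = 1.136e+09 Pa.
Pin diameter d = 15.95 mm = 0.01595 m. Contact area A = π·d²/4 = π·(0.01595 m)²/4 = 1.998e-04 m².
Depth limit h_lim = 0.01702 mm = 1.702e-05 m.
Working in SI base units: W = 14.54 N, H = 1.136e+09 Pa, K = 1.732e-03.
Limit volume V_lim = h_lim·A = 1.702e-05 · 1.998e-04 = 3.401e-09 m³.
So the life L = V_lim·H/(K·W) = 3.401e-09 · 1.136e+09 / (1.732e-03 · 14.54) = 153.4 m.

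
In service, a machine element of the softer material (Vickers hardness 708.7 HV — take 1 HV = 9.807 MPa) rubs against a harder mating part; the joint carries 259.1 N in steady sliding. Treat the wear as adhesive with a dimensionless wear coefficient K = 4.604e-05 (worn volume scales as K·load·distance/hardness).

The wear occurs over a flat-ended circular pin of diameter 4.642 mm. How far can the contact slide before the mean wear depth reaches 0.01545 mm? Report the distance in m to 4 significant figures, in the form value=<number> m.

Intermediate values are displayed rounded. All working math holds full float precision — one last rounding: four significant figures.
Hardness H = 708.7 HV × 9.807 MPa/HV = 6950 MPa = 6.950e+09 Pa.
Pin diameter d = 4.642 mm = 0.004642 m. Contact area A = π·d²/4 = π·(0.004642 m)²/4 = 1.692e-05 m².
Depth limit h_lim = 0.01545 mm = 1.545e-05 m.
Collected in SI base units: W = 259.1 N, H = 6.950e+09 Pa, K = 4.604e-05.
Allowed volume V_lim = h_lim·A = 1.545e-05 · 1.692e-05 = 2.615e-10 m³.
So the life L = V_lim·H/(K·W) = 2.615e-10 · 6.950e+09 / (4.604e-05 · 259.1) = 152.3 m.

value=152.3 m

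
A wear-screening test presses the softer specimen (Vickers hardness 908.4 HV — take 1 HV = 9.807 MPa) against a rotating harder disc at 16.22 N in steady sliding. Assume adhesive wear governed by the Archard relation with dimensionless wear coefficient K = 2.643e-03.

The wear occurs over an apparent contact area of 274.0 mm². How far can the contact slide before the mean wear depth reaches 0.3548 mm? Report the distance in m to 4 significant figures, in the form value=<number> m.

value=2.020e+04 m

The algebra maintains full float precision. Intermediates are printed rounded; rounded once at the end, at four significant digits.
Hardness H = 908.4 HV × 9.807 MPa/HV = 8909 MPa = 8.909e+09 Pa.
Contact area A = 274.0 mm² = 2.740e-04 m².
Depth limit h_lim = 0.3548 mm = 3.548e-04 m.
Restated in SI base units: W = 16.22 N, H = 8.909e+09 Pa, K = 2.643e-03.
Allowed volume V_lim = h_lim·A = 3.548e-04 · 2.740e-04 = 9.722e-08 m³.
Sliding life L = V_lim·H/(K·W) = 9.722e-08 · 8.909e+09 / (2.643e-03 · 16.22) = 2.020e+04 m.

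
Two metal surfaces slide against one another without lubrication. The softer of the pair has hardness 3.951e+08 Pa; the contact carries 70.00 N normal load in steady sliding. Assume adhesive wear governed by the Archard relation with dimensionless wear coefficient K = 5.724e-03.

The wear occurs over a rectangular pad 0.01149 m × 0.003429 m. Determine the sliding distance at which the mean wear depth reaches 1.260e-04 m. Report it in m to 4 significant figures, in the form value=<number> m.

value=4.895 m

The intermediates are printed rounded, and every step carries full precision — rounded just once to 4 significant figures.
Convert: Contact area A = 0.01149 m × 0.003429 m = 3.940e-05 m².
In SI base units, W = 70.00 N, H = 3.951e+08 Pa, K = 5.724e-03.
Wearable volume V_lim = h_lim·A = 1.260e-04 · 3.940e-05 = 4.964e-09 m³.
So the life L = V_lim·H/(K·W) = 4.964e-09 · 3.951e+08 / (5.724e-03 · 70.00) = 4.895 m.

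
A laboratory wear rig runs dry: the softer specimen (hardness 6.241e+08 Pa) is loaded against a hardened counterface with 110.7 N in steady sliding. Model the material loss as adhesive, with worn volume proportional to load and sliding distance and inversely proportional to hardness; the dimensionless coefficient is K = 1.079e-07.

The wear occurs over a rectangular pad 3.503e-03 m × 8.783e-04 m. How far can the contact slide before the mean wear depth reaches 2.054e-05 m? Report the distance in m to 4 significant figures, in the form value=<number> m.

Each operation keeps exact precision. Intermediates are shown rounded. Rounded just once: 4 significant digits.
Convert: Contact area A = 3.503e-03 m × 8.783e-04 m = 3.077e-06 m².
Collected in SI base units: W = 110.7 N, H = 6.241e+08 Pa, K = 1.079e-07.
Permissible volume V_lim = h_lim·A = 2.054e-05 · 3.077e-06 = 6.320e-11 m³.
Inverting, life L = V_lim·H/(K·W) = 6.320e-11 · 6.241e+08 / (1.079e-07 · 110.7) = 3302 m.

value=3302 m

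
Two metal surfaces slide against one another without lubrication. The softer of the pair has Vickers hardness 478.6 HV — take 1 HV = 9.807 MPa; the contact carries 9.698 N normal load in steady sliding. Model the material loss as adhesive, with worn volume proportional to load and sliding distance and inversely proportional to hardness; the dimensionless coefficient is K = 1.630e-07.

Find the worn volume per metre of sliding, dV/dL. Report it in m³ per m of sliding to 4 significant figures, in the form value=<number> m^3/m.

Intermediates are displayed rounded — every step holds full float precision. Rounded once at the end: four significant figures.
Hardness H = 478.6 HV × 9.807 MPa/HV = 4694 MPa = 4.694e+09 Pa.
Restated in SI base units: W = 9.698 N, H = 4.694e+09 Pa, K = 1.630e-07.
Sliding wear rate dV/dL = K·W/H (no L dependence): 1.630e-07 · 9.698 / 4.694e+09 = 3.368e-16 m³/m.

value=3.368e-16 m^3/m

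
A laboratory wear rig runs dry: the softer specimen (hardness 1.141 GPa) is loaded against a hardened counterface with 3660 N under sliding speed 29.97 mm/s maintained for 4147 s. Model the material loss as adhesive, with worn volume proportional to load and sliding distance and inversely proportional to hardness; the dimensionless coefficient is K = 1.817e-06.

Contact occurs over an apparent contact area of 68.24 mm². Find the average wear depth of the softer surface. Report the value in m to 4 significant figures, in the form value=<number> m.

The computation runs at full float precision; intermediates appear rounded, and a single final rounding to 4 significant digits.
Convert: Sliding speed v = 29.97 mm/s = 0.02997 m/s. Path length L = v·t = 0.02997 m/s × 4147 s = 124.3 m.
Convert: Hardness H = 1.141 GPa = 1.141e+09 Pa.
Convert: Contact area A = 68.24 mm² = 6.824e-05 m².
Working in SI base units: W = 3660 N, H = 1.141e+09 Pa, K = 1.817e-06.
Archard relation: V = K·W·L/H = 1.817e-06 · 3660 · 124.3 / 1.141e+09 = 7.244e-10 m³.
Mean depth h = V/A = 7.244e-10 / 6.824e-05 = 1.062e-05 m.

value=1.062e-05 m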